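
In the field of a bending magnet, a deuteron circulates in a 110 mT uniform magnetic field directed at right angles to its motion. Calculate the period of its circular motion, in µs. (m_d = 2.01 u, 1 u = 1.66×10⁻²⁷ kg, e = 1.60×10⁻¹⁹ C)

T ≈ 1.19 µs

The cyclotron period is independent of speed: T = 2πm/(qB).
T = 2π(3.34×10^-27) / [(1×1.60×10^-19)(0.110)] = 1.19×10^-6 s.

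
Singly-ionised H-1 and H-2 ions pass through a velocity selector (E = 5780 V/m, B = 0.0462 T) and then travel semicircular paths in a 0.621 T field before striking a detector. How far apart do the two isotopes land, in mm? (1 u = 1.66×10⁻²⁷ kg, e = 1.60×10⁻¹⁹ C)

Both emerge at v = E/B₁ = 1.25×10^5 m/s.
r = mv/(qB₂), so r₁ = 2.09×10^-3 m and r₂ = 4.18×10^-3 m, giving Δr = 2.09×10^-3 m.
After a semicircle each ion lands a diameter 2r from the entry slit, so the separation is 2Δr = 4.18×10^-3 m.

Δd ≈ 4.18 mm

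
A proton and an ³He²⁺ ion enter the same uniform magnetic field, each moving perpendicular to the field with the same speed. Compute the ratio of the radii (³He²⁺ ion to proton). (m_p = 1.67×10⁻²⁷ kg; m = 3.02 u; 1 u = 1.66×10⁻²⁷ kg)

r = mv/(qB) ⇒ at equal v, r ∝ m/q.
r_{³He²⁺ ion}/r_{proton} = 1.50.

ratio ≈ 1.50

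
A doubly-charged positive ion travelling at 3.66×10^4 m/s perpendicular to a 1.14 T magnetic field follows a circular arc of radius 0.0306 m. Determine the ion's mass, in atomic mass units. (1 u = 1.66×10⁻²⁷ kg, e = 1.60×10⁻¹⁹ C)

qvB = mv²/r ⇒ m = qBr/v.
m = (2×1.60×10^-19)(1.14)(0.0306) / (3.66×10^4) = 3.05×10^-25 kg = 184 u.

m ≈ 184 u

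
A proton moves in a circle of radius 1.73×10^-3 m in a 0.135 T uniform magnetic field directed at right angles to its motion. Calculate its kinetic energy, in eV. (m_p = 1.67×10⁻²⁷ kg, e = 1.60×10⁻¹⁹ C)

v = qBr/m = (1×1.60×10^-19)(0.135)(1.73×10^-3) / (1.67×10^-27) = 2.24×10^4 m/s.
K = ½mv² = 0.5·(1.67×10^-27)·(2.24×10^4)² = 4.18×10^-19 J = 2.61 eV.

K ≈ 2.61 eV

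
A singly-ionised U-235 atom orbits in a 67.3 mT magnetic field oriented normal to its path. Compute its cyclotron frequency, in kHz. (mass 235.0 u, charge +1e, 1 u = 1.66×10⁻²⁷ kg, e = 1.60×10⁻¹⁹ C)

f = qB/(2πm) = (1×1.60×10^-19)(0.0673) / [2π(3.90×10^-25)] = 4390 Hz.

f ≈ 4.39 kHz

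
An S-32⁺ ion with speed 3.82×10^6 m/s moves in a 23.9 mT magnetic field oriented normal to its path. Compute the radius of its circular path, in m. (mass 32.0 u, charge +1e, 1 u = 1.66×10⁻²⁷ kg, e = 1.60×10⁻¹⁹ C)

The magnetic force provides the centripetal force: qvB = mv²/r, so r = mv/(qB).
r = (5.31×10^-26 kg)(3.82×10^6 m/s) / [(1×1.60×10^-19 C)(0.0239 T)] = 53.1 m.

r ≈ 53.1 m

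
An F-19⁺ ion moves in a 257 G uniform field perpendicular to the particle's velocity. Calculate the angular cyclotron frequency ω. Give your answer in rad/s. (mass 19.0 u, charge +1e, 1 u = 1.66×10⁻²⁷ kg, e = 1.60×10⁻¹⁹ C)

ω ≈ 1.30×10^5 rad/s

ω = qB/m = (1×1.60×10^-19)(0.0257) / (3.15×10^-26) = 1.30×10^5 rad/s.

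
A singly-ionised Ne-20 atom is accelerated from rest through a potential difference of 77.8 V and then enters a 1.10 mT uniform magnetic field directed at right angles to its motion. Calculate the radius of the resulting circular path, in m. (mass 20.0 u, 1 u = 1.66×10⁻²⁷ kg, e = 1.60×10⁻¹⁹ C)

r ≈ 5.17 m

The kinetic energy gained is K = qV = (1×1.60×10^-19)(77.8) = 1.24×10^-17 J.
v = √(2K/m) = 2.74×10^4 m/s.
r = mv/(qB) = (3.32×10^-26)(2.74×10^4) / [(1×1.60×10^-19)(1.10×10^-3)] = 5.17 m.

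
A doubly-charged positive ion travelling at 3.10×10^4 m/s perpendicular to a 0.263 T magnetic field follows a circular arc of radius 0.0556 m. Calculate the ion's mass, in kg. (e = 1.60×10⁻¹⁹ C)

m ≈ 1.51×10^-25 kg

qvB = mv²/r ⇒ m = qBr/v.
m = (2×1.60×10^-19)(0.263)(0.0556) / (3.10×10^4) = 1.51×10^-25 kg.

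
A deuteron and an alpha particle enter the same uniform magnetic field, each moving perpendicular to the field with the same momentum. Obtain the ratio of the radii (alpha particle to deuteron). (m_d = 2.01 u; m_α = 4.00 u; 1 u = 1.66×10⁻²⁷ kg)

ratio ≈ 0.500

r = p/(qB) ⇒ at equal p, r ∝ 1/q.
r_{alpha particle}/r_{deuteron} = 0.500.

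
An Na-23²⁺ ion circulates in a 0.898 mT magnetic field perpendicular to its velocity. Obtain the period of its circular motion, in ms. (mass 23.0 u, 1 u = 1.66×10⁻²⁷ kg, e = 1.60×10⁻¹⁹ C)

T ≈ 0.835 ms

The cyclotron period is independent of speed: T = 2πm/(qB).
T = 2π(3.82×10^-26) / [(2×1.60×10^-19)(8.98×10^-4)] = 8.35×10^-4 s.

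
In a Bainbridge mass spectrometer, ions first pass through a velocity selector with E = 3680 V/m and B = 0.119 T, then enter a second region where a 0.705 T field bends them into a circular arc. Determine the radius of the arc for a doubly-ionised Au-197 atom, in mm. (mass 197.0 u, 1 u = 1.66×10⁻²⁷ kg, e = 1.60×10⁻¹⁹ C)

The selector passes v = E/B = 3680/0.119 = 3.09×10^4 m/s.
In the deflection region, r = mv/(qB₂) = (3.27×10^-25)(3.09×10^4) / [(2×1.60×10^-19)(0.705)] = 0.0448 m.

r ≈ 44.8 mm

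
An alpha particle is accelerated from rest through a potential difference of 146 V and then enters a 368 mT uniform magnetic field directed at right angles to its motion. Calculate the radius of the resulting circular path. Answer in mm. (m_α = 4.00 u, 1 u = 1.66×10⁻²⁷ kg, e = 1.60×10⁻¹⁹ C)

r ≈ 6.69 mm

The kinetic energy gained is K = qV = (2×1.60×10^-19)(146) = 4.67×10^-17 J.
v = √(2K/m) = 1.19×10^5 m/s.
r = mv/(qB) = (6.64×10^-27)(1.19×10^5) / [(2×1.60×10^-19)(0.368)] = 6.69×10^-3 m.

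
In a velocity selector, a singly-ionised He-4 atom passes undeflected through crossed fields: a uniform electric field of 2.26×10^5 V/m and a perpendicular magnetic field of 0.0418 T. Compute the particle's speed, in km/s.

For zero net force, qE = qvB, so v = E/B.
v = (2.26×10^5) / (0.0418) = 5.41×10^6 m/s.

v ≈ 5410 km/s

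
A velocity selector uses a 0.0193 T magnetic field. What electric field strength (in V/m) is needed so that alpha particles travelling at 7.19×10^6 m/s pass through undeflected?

E ≈ 1.39×10^5 V/m

qE = qvB ⇒ E = vB = (7.19×10^6)(0.0193) = 1.39×10^5 V/m.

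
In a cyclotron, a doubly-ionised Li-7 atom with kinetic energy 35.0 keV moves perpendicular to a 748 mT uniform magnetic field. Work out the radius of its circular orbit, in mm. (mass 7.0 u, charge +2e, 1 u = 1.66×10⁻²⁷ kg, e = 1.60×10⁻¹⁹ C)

Convert the energy: K = 35.0 keV = 5.60×10^-15 J.
v = √(2K/m) = √(2·5.60×10^-15/1.16×10^-26) = 9.82×10^5 m/s.
r = mv/(qB) = (1.16×10^-26)(9.82×10^5) / [(2×1.60×10^-19)(0.748)] = 0.0477 m.

r ≈ 47.7 mm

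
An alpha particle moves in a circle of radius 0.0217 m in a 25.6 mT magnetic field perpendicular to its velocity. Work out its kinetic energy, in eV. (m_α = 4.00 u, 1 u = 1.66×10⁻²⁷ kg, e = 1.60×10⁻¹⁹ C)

K ≈ 14.9 eV

v = qBr/m = (2×1.60×10^-19)(0.0256)(0.0217) / (6.64×10^-27) = 2.68×10^4 m/s.
K = ½mv² = 0.5·(6.64×10^-27)·(2.68×10^4)² = 2.38×10^-18 J = 14.9 eV.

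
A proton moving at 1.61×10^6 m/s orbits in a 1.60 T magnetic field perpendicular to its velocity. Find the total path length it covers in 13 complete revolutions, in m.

L ≈ 0.858 m

r = mv/(qB) = 0.0105 m, so one revolution covers 2πr = 0.0660 m.
In 13 revolutions: L = 13·2πr = 0.858 m.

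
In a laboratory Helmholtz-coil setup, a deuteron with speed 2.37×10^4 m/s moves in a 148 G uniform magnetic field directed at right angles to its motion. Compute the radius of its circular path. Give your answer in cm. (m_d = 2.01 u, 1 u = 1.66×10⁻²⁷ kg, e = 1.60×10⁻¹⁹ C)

The magnetic force provides the centripetal force: qvB = mv²/r, so r = mv/(qB).
r = (3.34×10^-27 kg)(2.37×10^4 m/s) / [(1×1.60×10^-19 C)(0.0148 T)] = 0.0334 m.

r ≈ 3.34 cm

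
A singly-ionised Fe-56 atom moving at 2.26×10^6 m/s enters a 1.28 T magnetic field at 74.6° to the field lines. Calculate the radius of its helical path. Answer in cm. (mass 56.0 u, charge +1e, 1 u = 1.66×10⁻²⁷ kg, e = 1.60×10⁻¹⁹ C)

Only the perpendicular component v⊥ = v sin74.6° = 2.18×10^6 m/s is bent by the field.
r = m v⊥ /(qB) = (9.30×10^-26)(2.18×10^6) / [(1×1.60×10^-19)(1.28)] = 0.989 m.

r ≈ 98.9 cm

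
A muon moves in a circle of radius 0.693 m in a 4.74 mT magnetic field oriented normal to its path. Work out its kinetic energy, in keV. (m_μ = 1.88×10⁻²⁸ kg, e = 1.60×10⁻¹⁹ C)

v = qBr/m = (1×1.60×10^-19)(4.74×10^-3)(0.693) / (1.88×10^-28) = 2.80×10^6 m/s.
K = ½mv² = 0.5·(1.88×10^-28)·(2.80×10^6)² = 7.35×10^-16 J = 4.59 keV.

K ≈ 4.59 keV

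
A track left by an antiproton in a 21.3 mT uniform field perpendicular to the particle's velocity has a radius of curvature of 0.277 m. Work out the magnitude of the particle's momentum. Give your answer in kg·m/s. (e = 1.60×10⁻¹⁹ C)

Since qvB = mv²/r, the momentum p = mv = qBr.
p = (1×1.60×10^-19)(0.0213)(0.277) = 9.44×10^-22 kg·m/s.

p ≈ 9.44×10^-22 kg·m/s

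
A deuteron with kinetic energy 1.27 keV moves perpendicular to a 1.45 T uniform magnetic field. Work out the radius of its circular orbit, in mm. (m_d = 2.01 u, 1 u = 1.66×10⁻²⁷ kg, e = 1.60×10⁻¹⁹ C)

r ≈ 5.02 mm

Convert the energy: K = 1.27 keV = 2.03×10^-16 J.
v = √(2K/m) = √(2·2.03×10^-16/3.34×10^-27) = 3.49×10^5 m/s.
r = mv/(qB) = (3.34×10^-27)(3.49×10^5) / [(1×1.60×10^-19)(1.45)] = 5.02×10^-3 m.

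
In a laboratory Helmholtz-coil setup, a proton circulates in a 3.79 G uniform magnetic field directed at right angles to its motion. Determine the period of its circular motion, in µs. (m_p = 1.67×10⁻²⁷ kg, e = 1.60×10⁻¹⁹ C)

T ≈ 173 µs

The cyclotron period is independent of speed: T = 2πm/(qB).
T = 2π(1.67×10^-27) / [(1×1.60×10^-19)(3.79×10^-4)] = 1.73×10^-4 s.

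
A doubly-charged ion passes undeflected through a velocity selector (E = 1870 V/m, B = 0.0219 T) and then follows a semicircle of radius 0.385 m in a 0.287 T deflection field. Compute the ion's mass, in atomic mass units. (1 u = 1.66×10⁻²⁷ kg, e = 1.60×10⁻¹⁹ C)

m ≈ 249 u

v = E/B₁ = 8.54×10^4 m/s.
From r = mv/(qB₂), m = qB₂r/v = (2×1.60×10^-19)(0.287)(0.385) / (8.54×10^4) = 4.14×10^-25 kg.
In atomic mass units: m = 4.14×10^-25 / 1.66×10^-27 = 249 u.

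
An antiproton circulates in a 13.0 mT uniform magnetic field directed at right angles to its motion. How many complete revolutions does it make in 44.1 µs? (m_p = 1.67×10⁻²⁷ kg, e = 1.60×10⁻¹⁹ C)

T = 2πm/(qB) = 2π(1.67×10^-27) / [(1×1.60×10^-19)(0.0130)] = 5.0447×10^-6 s.
N = t/T = 4.41×10^-5 / 5.0447×10^-6 ≈ 8.74, so 8 complete revolutions.

N = 8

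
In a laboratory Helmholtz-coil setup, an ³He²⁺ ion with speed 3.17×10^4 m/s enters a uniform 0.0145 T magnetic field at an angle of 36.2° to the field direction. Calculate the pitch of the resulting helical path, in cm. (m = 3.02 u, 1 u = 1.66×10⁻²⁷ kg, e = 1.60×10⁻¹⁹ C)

The velocity component along B is v∥ = v cos36.2° = 2.56×10^4 m/s.
The cyclotron period T = 2πm/(qB) = 6.79×10^-6 s is set by m, q, B alone.
Pitch = v∥·T = (2.56×10^4)(6.79×10^-6) = 0.174 m.

pitch ≈ 17.4 cm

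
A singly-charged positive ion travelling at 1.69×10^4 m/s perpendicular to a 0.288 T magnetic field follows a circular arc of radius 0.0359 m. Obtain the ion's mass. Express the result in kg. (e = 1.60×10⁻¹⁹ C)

m ≈ 9.79×10^-26 kg

qvB = mv²/r ⇒ m = qBr/v.
m = (1×1.60×10^-19)(0.288)(0.0359) / (1.69×10^4) = 9.79×10^-26 kg.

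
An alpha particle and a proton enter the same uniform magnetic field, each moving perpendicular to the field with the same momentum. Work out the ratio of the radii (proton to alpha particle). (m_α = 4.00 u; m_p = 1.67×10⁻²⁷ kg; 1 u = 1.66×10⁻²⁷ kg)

ratio ≈ 2.00

r = p/(qB) ⇒ at equal p, r ∝ 1/q.
r_{proton}/r_{alpha particle} = 2.00.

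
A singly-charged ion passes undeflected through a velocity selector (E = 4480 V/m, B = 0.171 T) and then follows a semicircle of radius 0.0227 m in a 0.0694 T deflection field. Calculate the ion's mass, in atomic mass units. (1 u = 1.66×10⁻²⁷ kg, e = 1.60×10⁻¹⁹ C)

v = E/B₁ = 2.62×10^4 m/s.
From r = mv/(qB₂), m = qB₂r/v = (1×1.60×10^-19)(0.0694)(0.0227) / (2.62×10^4) = 9.62×10^-27 kg.
In atomic mass units: m = 9.62×10^-27 / 1.66×10^-27 = 5.80 u.

m ≈ 5.80 u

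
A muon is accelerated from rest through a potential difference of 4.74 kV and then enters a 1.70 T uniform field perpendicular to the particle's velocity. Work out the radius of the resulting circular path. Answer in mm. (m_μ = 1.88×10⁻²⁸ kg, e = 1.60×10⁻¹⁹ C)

The kinetic energy gained is K = qV = (1×1.60×10^-19)(4740) = 7.58×10^-16 J.
v = √(2K/m) = 2.84×10^6 m/s.
r = mv/(qB) = (1.88×10^-28)(2.84×10^6) / [(1×1.60×10^-19)(1.70)] = 1.96×10^-3 m.

r ≈ 1.96 mm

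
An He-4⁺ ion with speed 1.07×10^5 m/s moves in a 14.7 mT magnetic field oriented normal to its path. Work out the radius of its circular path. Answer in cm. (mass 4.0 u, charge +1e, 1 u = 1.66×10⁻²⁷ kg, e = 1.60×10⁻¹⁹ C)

The magnetic force provides the centripetal force: qvB = mv²/r, so r = mv/(qB).
r = (6.64×10^-27 kg)(1.07×10^5 m/s) / [(1×1.60×10^-19 C)(0.0147 T)] = 0.302 m.

r ≈ 30.2 cm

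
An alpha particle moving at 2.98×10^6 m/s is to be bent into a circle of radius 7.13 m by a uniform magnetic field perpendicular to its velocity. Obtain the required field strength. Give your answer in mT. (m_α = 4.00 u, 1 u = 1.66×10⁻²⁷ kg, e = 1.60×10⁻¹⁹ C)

qvB = mv²/r gives B = mv/(qr).
B = (6.64×10^-27)(2.98×10^6) / [(2×1.60×10^-19)(7.13)] = 8.67×10^-3 T.

B ≈ 8.67 mT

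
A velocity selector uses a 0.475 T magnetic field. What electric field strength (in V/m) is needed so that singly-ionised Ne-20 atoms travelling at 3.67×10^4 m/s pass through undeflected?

qE = qvB ⇒ E = vB = (3.67×10^4)(0.475) = 1.74×10^4 V/m.

E ≈ 1.74×10^4 V/m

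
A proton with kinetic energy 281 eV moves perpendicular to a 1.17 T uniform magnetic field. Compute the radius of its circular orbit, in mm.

r ≈ 2.07 mm

Convert the energy: K = 281 eV = 4.50×10^-17 J.
v = √(2K/m) = √(2·4.50×10^-17/1.67×10^-27) = 2.32×10^5 m/s.
r = mv/(qB) = (1.67×10^-27)(2.32×10^5) / [(1×1.60×10^-19)(1.17)] = 2.07×10^-3 m.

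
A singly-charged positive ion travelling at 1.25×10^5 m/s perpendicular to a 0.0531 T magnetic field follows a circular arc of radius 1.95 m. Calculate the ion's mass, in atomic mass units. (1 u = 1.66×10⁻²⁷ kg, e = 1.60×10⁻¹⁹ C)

m ≈ 79.8 u

qvB = mv²/r ⇒ m = qBr/v.
m = (1×1.60×10^-19)(0.0531)(1.95) / (1.25×10^5) = 1.33×10^-25 kg = 79.8 u.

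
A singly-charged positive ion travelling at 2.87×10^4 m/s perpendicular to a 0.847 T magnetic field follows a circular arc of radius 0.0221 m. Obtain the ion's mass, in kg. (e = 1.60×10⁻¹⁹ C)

m ≈ 1.04×10^-25 kg

qvB = mv²/r ⇒ m = qBr/v.
m = (1×1.60×10^-19)(0.847)(0.0221) / (2.87×10^4) = 1.04×10^-25 kg.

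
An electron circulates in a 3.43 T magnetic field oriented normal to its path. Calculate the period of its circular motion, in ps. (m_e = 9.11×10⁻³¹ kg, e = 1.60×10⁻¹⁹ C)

T ≈ 10.4 ps

The cyclotron period is independent of speed: T = 2πm/(qB).
T = 2π(9.11×10^-31) / [(1×1.60×10^-19)(3.43)] = 1.04×10^-11 s.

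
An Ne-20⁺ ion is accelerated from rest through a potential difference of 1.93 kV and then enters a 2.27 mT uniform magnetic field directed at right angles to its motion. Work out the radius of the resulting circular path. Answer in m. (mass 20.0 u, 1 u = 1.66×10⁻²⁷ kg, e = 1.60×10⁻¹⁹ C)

The kinetic energy gained is K = qV = (1×1.60×10^-19)(1930) = 3.09×10^-16 J.
v = √(2K/m) = 1.36×10^5 m/s.
r = mv/(qB) = (3.32×10^-26)(1.36×10^5) / [(1×1.60×10^-19)(2.27×10^-3)] = 12.5 m.

r ≈ 12.5 m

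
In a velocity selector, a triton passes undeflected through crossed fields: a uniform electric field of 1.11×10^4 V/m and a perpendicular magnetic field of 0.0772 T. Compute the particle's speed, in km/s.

For zero net force, qE = qvB, so v = E/B.
v = (1.11×10^4) / (0.0772) = 1.44×10^5 m/s.

v ≈ 144 km/s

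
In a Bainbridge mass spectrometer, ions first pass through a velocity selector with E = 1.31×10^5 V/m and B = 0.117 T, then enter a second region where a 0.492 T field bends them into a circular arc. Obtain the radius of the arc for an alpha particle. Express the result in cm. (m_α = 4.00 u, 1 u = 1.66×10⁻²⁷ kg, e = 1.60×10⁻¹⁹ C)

The selector passes v = E/B = 1.31×10^5/0.117 = 1.12×10^6 m/s.
In the deflection region, r = mv/(qB₂) = (6.64×10^-27)(1.12×10^6) / [(2×1.60×10^-19)(0.492)] = 0.0472 m.

r ≈ 4.72 cm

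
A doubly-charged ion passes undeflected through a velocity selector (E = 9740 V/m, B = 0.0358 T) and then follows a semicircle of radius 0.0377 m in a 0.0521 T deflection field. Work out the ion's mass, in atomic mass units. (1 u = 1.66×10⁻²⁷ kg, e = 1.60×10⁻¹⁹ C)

v = E/B₁ = 2.72×10^5 m/s.
From r = mv/(qB₂), m = qB₂r/v = (2×1.60×10^-19)(0.0521)(0.0377) / (2.72×10^5) = 2.31×10^-27 kg.
In atomic mass units: m = 2.31×10^-27 / 1.66×10^-27 = 1.39 u.

m ≈ 1.39 u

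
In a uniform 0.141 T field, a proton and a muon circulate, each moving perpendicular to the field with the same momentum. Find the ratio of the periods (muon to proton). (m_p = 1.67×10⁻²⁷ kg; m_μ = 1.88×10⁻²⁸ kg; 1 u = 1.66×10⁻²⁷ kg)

ratio ≈ 0.113

T = 2πm/(qB) is independent of speed, so T₂/T₁ = (m₂/q₂)/(m₁/q₁).
T_{muon}/T_{proton} = (1.88×10^-28/1e) / (1.67×10^-27/1e) = 0.113.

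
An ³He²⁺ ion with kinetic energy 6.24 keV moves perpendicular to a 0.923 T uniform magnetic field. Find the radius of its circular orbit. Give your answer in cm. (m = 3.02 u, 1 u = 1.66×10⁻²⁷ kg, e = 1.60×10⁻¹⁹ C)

Convert the energy: K = 6.24 keV = 9.98×10^-16 J.
v = √(2K/m) = √(2·9.98×10^-16/5.01×10^-27) = 6.31×10^5 m/s.
r = mv/(qB) = (5.01×10^-27)(6.31×10^5) / [(2×1.60×10^-19)(0.923)] = 0.0107 m.

r ≈ 1.07 cm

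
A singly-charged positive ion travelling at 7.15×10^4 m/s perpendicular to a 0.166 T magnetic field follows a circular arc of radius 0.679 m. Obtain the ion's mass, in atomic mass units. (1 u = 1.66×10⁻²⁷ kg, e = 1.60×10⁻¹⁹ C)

m ≈ 152 u

qvB = mv²/r ⇒ m = qBr/v.
m = (1×1.60×10^-19)(0.166)(0.679) / (7.15×10^4) = 2.52×10^-25 kg = 152 u.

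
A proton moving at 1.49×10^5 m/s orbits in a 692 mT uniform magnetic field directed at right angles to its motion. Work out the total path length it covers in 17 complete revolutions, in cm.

L ≈ 24.0 cm

r = mv/(qB) = 2.25×10^-3 m, so one revolution covers 2πr = 0.0141 m.
In 17 revolutions: L = 17·2πr = 0.240 m.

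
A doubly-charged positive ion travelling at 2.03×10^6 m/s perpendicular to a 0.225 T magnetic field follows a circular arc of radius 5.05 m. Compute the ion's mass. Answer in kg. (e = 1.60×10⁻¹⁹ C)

m ≈ 1.79×10^-25 kg

qvB = mv²/r ⇒ m = qBr/v.
m = (2×1.60×10^-19)(0.225)(5.05) / (2.03×10^6) = 1.79×10^-25 kg.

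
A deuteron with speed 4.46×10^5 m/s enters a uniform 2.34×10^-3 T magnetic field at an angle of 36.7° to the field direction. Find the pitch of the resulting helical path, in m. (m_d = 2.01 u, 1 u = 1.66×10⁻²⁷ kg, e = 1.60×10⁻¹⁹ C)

The velocity component along B is v∥ = v cos36.7° = 3.58×10^5 m/s.
The cyclotron period T = 2πm/(qB) = 5.60×10^-5 s is set by m, q, B alone.
Pitch = v∥·T = (3.58×10^5)(5.60×10^-5) = 20.0 m.

pitch ≈ 20.0 m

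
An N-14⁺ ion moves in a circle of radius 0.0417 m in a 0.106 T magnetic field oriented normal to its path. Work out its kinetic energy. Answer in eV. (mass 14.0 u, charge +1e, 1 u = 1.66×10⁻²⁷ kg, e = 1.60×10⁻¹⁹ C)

v = qBr/m = (1×1.60×10^-19)(0.106)(0.0417) / (2.32×10^-26) = 3.04×10^4 m/s.
K = ½mv² = 0.5·(2.32×10^-26)·(3.04×10^4)² = 1.08×10^-17 J = 67.3 eV.

K ≈ 67.3 eV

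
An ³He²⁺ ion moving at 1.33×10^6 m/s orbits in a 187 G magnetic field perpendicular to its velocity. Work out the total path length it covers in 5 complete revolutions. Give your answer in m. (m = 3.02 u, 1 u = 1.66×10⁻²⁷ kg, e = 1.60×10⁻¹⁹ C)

r = mv/(qB) = 1.11 m, so one revolution covers 2πr = 7.00 m.
In 5 revolutions: L = 5·2πr = 35.0 m.

L ≈ 35.0 m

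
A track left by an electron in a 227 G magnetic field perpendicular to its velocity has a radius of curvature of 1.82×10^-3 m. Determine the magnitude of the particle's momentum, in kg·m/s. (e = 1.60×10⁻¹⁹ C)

p ≈ 6.61×10^-24 kg·m/s

Since qvB = mv²/r, the momentum p = mv = qBr.
p = (1×1.60×10^-19)(0.0227)(1.82×10^-3) = 6.61×10^-24 kg·m/s.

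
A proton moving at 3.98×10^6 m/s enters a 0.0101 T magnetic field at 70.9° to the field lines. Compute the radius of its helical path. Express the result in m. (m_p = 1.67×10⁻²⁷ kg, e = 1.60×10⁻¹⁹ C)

r ≈ 3.89 m

Only the perpendicular component v⊥ = v sin70.9° = 3.76×10^6 m/s is bent by the field.
r = m v⊥ /(qB) = (1.67×10^-27)(3.76×10^6) / [(1×1.60×10^-19)(0.0101)] = 3.89 m.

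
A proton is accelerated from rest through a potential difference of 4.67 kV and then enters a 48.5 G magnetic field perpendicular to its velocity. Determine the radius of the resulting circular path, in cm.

r ≈ 204 cm

The kinetic energy gained is K = qV = (1×1.60×10^-19)(4670) = 7.47×10^-16 J.
v = √(2K/m) = 9.46×10^5 m/s.
r = mv/(qB) = (1.67×10^-27)(9.46×10^5) / [(1×1.60×10^-19)(4.85×10^-3)] = 2.04 m.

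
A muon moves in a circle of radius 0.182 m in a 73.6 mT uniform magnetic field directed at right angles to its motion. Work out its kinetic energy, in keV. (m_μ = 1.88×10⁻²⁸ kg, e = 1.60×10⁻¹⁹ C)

K ≈ 76.4 keV

v = qBr/m = (1×1.60×10^-19)(0.0736)(0.182) / (1.88×10^-28) = 1.14×10^7 m/s.
K = ½mv² = 0.5·(1.88×10^-28)·(1.14×10^7)² = 1.22×10^-14 J = 76.4 keV.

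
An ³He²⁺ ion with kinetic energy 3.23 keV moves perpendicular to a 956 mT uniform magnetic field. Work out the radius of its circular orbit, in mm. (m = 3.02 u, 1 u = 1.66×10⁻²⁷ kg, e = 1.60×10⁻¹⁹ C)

Convert the energy: K = 3.23 keV = 5.17×10^-16 J.
v = √(2K/m) = √(2·5.17×10^-16/5.01×10^-27) = 4.54×10^5 m/s.
r = mv/(qB) = (5.01×10^-27)(4.54×10^5) / [(2×1.60×10^-19)(0.956)] = 7.44×10^-3 m.

r ≈ 7.44 mm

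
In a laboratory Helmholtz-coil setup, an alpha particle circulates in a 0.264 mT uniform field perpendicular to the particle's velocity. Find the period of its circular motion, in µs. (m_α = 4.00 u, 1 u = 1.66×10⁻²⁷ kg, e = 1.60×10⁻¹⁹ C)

T ≈ 494 µs

The cyclotron period is independent of speed: T = 2πm/(qB).
T = 2π(6.64×10^-27) / [(2×1.60×10^-19)(2.64×10^-4)] = 4.94×10^-4 s.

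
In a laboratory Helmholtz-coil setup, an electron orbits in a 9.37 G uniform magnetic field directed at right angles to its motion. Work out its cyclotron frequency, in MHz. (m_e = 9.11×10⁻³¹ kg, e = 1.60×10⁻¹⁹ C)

f = qB/(2πm) = (1×1.60×10^-19)(9.37×10^-4) / [2π(9.11×10^-31)] = 2.62×10^7 Hz.

f ≈ 26.2 MHz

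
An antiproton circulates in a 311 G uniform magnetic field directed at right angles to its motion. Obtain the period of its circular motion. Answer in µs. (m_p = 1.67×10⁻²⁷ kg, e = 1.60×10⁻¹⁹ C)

T ≈ 2.11 µs

The cyclotron period is independent of speed: T = 2πm/(qB).
T = 2π(1.67×10^-27) / [(1×1.60×10^-19)(0.0311)] = 2.11×10^-6 s.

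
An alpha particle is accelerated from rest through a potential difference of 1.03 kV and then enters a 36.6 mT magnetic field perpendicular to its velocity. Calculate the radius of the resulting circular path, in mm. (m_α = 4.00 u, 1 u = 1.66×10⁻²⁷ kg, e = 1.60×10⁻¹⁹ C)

r ≈ 179 mm

The kinetic energy gained is K = qV = (2×1.60×10^-19)(1030) = 3.30×10^-16 J.
v = √(2K/m) = 3.15×10^5 m/s.
r = mv/(qB) = (6.64×10^-27)(3.15×10^5) / [(2×1.60×10^-19)(0.0366)] = 0.179 m.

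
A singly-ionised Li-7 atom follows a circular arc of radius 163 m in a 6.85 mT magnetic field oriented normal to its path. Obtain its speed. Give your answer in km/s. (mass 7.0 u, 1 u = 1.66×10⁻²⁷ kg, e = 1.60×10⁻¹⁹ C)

v ≈ 15400 km/s

From qvB = mv²/r, v = qBr/m.
v = (1×1.60×10^-19)(6.85×10^-3)(163) / (1.16×10^-26) = 1.54×10^7 m/s.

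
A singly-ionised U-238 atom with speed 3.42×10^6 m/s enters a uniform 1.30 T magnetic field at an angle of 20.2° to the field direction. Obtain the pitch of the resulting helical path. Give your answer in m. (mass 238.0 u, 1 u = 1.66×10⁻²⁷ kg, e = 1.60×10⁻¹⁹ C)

pitch ≈ 38.3 m

The velocity component along B is v∥ = v cos20.2° = 3.21×10^6 m/s.
The cyclotron period T = 2πm/(qB) = 1.19×10^-5 s is set by m, q, B alone.
Pitch = v∥·T = (3.21×10^6)(1.19×10^-5) = 38.3 m.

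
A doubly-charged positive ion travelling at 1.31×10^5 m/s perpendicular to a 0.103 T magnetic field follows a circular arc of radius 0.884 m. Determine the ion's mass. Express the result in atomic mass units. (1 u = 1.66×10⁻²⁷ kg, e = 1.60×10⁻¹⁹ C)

qvB = mv²/r ⇒ m = qBr/v.
m = (2×1.60×10^-19)(0.103)(0.884) / (1.31×10^5) = 2.22×10^-25 kg = 134 u.

m ≈ 134 u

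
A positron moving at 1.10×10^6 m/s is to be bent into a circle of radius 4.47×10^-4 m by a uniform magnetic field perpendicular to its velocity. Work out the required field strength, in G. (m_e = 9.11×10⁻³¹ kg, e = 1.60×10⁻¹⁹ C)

B ≈ 140 G

qvB = mv²/r gives B = mv/(qr).
B = (9.11×10^-31)(1.10×10^6) / [(1×1.60×10^-19)(4.47×10^-4)] = 0.0140 T.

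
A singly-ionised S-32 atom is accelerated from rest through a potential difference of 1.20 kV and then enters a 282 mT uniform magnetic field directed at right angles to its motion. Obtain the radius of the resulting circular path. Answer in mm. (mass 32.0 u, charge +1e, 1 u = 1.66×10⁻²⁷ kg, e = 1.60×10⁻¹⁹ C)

r ≈ 100 mm

The kinetic energy gained is K = qV = (1×1.60×10^-19)(1200) = 1.92×10^-16 J.
v = √(2K/m) = 8.50×10^4 m/s.
r = mv/(qB) = (5.31×10^-26)(8.50×10^4) / [(1×1.60×10^-19)(0.282)] = 0.100 m.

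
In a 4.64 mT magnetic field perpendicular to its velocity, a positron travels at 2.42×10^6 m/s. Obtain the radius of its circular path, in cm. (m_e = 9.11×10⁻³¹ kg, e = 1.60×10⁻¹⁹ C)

r ≈ 0.297 cm

The magnetic force provides the centripetal force: qvB = mv²/r, so r = mv/(qB).
r = (9.11×10^-31 kg)(2.42×10^6 m/s) / [(1×1.60×10^-19 C)(4.64×10^-3 T)] = 2.97×10^-3 m.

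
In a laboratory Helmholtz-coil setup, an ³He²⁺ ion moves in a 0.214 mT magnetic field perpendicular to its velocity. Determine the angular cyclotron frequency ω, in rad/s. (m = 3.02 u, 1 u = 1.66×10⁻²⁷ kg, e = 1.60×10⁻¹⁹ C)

ω ≈ 1.37×10^4 rad/s

ω = qB/m = (2×1.60×10^-19)(2.14×10^-4) / (5.01×10^-27) = 1.37×10^4 rad/s.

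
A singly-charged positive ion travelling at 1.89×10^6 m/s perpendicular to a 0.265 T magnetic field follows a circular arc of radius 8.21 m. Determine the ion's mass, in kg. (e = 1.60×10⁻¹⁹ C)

qvB = mv²/r ⇒ m = qBr/v.
m = (1×1.60×10^-19)(0.265)(8.21) / (1.89×10^6) = 1.84×10^-25 kg.

m ≈ 1.84×10^-25 kg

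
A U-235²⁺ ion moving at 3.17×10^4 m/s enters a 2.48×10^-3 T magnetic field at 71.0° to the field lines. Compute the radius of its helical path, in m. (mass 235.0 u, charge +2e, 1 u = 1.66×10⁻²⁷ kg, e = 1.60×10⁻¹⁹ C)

r ≈ 14.7 m

Only the perpendicular component v⊥ = v sin71.0° = 3.00×10^4 m/s is bent by the field.
r = m v⊥ /(qB) = (3.90×10^-25)(3.00×10^4) / [(2×1.60×10^-19)(2.48×10^-3)] = 14.7 m.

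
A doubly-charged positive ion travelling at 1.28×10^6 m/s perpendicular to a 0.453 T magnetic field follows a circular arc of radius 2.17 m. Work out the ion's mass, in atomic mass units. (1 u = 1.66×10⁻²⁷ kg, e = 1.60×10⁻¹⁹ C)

m ≈ 148 u

qvB = mv²/r ⇒ m = qBr/v.
m = (2×1.60×10^-19)(0.453)(2.17) / (1.28×10^6) = 2.46×10^-25 kg = 148 u.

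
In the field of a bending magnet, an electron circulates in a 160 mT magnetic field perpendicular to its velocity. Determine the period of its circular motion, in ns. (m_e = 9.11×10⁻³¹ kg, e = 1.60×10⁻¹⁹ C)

The cyclotron period is independent of speed: T = 2πm/(qB).
T = 2π(9.11×10^-31) / [(1×1.60×10^-19)(0.160)] = 2.24×10^-10 s.

T ≈ 0.224 ns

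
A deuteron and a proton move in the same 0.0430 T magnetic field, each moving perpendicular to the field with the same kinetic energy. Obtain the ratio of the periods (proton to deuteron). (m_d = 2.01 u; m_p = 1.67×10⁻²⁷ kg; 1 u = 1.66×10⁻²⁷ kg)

ratio ≈ 0.501

T = 2πm/(qB) is independent of speed, so T₂/T₁ = (m₂/q₂)/(m₁/q₁).
T_{proton}/T_{deuteron} = (1.67×10^-27/1e) / (3.34×10^-27/1e) = 0.501.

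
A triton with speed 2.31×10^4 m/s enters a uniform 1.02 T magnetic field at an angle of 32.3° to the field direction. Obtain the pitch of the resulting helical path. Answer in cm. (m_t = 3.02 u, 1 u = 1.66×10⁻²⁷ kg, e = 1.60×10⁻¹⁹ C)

pitch ≈ 0.377 cm

The velocity component along B is v∥ = v cos32.3° = 1.95×10^4 m/s.
The cyclotron period T = 2πm/(qB) = 1.93×10^-7 s is set by m, q, B alone.
Pitch = v∥·T = (1.95×10^4)(1.93×10^-7) = 3.77×10^-3 m.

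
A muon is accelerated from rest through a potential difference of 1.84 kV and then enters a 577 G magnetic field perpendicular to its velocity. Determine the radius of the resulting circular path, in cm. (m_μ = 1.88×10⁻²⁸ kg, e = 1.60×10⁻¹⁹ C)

r ≈ 3.60 cm

The kinetic energy gained is K = qV = (1×1.60×10^-19)(1840) = 2.94×10^-16 J.
v = √(2K/m) = 1.77×10^6 m/s.
r = mv/(qB) = (1.88×10^-28)(1.77×10^6) / [(1×1.60×10^-19)(0.0577)] = 0.0360 m.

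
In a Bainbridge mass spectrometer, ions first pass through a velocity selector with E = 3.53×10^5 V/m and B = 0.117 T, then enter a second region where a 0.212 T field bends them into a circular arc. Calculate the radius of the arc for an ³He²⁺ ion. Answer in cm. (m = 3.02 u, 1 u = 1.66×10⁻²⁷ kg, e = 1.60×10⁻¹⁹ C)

The selector passes v = E/B = 3.53×10^5/0.117 = 3.02×10^6 m/s.
In the deflection region, r = mv/(qB₂) = (5.01×10^-27)(3.02×10^6) / [(2×1.60×10^-19)(0.212)] = 0.223 m.

r ≈ 22.3 cm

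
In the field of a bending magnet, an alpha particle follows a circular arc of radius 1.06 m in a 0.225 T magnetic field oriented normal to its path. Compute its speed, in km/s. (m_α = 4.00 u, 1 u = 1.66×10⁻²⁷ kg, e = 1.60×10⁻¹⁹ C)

From qvB = mv²/r, v = qBr/m.
v = (2×1.60×10^-19)(0.225)(1.06) / (6.64×10^-27) = 1.15×10^7 m/s.

v ≈ 11500 km/s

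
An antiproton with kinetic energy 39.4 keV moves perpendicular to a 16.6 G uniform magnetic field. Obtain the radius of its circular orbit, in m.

Convert the energy: K = 39.4 keV = 6.30×10^-15 J.
v = √(2K/m) = √(2·6.30×10^-15/1.67×10^-27) = 2.75×10^6 m/s.
r = mv/(qB) = (1.67×10^-27)(2.75×10^6) / [(1×1.60×10^-19)(1.66×10^-3)] = 17.3 m.

r ≈ 17.3 m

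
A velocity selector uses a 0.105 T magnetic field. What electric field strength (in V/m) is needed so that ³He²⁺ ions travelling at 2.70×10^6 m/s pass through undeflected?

qE = qvB ⇒ E = vB = (2.70×10^6)(0.105) = 2.83×10^5 V/m.

E ≈ 2.83×10^5 V/m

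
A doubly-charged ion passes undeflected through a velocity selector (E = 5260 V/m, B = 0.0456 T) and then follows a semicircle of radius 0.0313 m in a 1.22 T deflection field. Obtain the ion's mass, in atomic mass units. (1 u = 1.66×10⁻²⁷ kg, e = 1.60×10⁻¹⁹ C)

v = E/B₁ = 1.15×10^5 m/s.
From r = mv/(qB₂), m = qB₂r/v = (2×1.60×10^-19)(1.22)(0.0313) / (1.15×10^5) = 1.06×10^-25 kg.
In atomic mass units: m = 1.06×10^-25 / 1.66×10^-27 = 63.8 u.

m ≈ 63.8 u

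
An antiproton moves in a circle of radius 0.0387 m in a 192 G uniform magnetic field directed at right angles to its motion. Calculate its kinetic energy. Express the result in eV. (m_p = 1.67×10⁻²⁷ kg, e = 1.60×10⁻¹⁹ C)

v = qBr/m = (1×1.60×10^-19)(0.0192)(0.0387) / (1.67×10^-27) = 7.12×10^4 m/s.
K = ½mv² = 0.5·(1.67×10^-27)·(7.12×10^4)² = 4.23×10^-18 J = 26.4 eV.

K ≈ 26.4 eV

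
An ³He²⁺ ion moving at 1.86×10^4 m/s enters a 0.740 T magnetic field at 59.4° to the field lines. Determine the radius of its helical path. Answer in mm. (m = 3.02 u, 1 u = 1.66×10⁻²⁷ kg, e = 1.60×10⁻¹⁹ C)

r ≈ 0.339 mm

Only the perpendicular component v⊥ = v sin59.4° = 1.60×10^4 m/s is bent by the field.
r = m v⊥ /(qB) = (5.01×10^-27)(1.60×10^4) / [(2×1.60×10^-19)(0.740)] = 3.39×10^-4 m.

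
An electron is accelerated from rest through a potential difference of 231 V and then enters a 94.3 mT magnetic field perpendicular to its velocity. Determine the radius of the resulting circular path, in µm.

r ≈ 544 µm

The kinetic energy gained is K = qV = (1×1.60×10^-19)(231) = 3.70×10^-17 J.
v = √(2K/m) = 9.01×10^6 m/s.
r = mv/(qB) = (9.11×10^-31)(9.01×10^6) / [(1×1.60×10^-19)(0.0943)] = 5.44×10^-4 m.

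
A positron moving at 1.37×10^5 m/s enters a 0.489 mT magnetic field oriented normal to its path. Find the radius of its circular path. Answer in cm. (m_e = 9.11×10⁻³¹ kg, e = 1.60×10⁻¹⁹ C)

The magnetic force provides the centripetal force: qvB = mv²/r, so r = mv/(qB).
r = (9.11×10^-31 kg)(1.37×10^5 m/s) / [(1×1.60×10^-19 C)(4.89×10^-4 T)] = 1.60×10^-3 m.

r ≈ 0.160 cm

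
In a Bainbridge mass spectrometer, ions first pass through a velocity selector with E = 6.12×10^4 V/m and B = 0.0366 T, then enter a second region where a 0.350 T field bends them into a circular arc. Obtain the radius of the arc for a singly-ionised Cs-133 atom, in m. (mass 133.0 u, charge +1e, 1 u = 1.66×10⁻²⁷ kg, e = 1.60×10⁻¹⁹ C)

r ≈ 6.59 m

The selector passes v = E/B = 6.12×10^4/0.0366 = 1.67×10^6 m/s.
In the deflection region, r = mv/(qB₂) = (2.21×10^-25)(1.67×10^6) / [(1×1.60×10^-19)(0.350)] = 6.59 m.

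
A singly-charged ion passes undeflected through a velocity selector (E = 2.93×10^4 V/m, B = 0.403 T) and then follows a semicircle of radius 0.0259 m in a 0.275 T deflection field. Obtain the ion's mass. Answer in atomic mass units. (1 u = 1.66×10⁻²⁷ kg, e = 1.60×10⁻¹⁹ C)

v = E/B₁ = 7.27×10^4 m/s.
From r = mv/(qB₂), m = qB₂r/v = (1×1.60×10^-19)(0.275)(0.0259) / (7.27×10^4) = 1.57×10^-26 kg.
In atomic mass units: m = 1.57×10^-26 / 1.66×10^-27 = 9.44 u.

m ≈ 9.44 u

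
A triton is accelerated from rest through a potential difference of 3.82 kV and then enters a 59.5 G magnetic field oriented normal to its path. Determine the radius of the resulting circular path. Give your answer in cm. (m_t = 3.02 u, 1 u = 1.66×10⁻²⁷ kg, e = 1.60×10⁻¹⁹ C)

The kinetic energy gained is K = qV = (1×1.60×10^-19)(3820) = 6.11×10^-16 J.
v = √(2K/m) = 4.94×10^5 m/s.
r = mv/(qB) = (5.01×10^-27)(4.94×10^5) / [(1×1.60×10^-19)(5.95×10^-3)] = 2.60 m.

r ≈ 260 cm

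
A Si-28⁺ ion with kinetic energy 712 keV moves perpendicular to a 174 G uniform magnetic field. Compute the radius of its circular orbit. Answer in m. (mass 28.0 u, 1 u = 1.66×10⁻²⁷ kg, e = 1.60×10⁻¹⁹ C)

r ≈ 37.0 m

Convert the energy: K = 712 keV = 1.14×10^-13 J.
v = √(2K/m) = √(2·1.14×10^-13/4.65×10^-26) = 2.21×10^6 m/s.
r = mv/(qB) = (4.65×10^-26)(2.21×10^6) / [(1×1.60×10^-19)(0.0174)] = 37.0 m.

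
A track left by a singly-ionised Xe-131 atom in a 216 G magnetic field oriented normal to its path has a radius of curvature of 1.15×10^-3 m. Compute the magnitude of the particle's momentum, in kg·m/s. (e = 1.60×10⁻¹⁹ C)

Since qvB = mv²/r, the momentum p = mv = qBr.
p = (1×1.60×10^-19)(0.0216)(1.15×10^-3) = 3.97×10^-24 kg·m/s.

p ≈ 3.97×10^-24 kg·m/s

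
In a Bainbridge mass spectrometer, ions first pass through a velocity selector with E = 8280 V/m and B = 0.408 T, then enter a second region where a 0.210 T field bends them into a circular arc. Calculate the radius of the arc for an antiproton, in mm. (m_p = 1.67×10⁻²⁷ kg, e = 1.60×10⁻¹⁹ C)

r ≈ 1.01 mm

The selector passes v = E/B = 8280/0.408 = 2.03×10^4 m/s.
In the deflection region, r = mv/(qB₂) = (1.67×10^-27)(2.03×10^4) / [(1×1.60×10^-19)(0.210)] = 1.01×10^-3 m.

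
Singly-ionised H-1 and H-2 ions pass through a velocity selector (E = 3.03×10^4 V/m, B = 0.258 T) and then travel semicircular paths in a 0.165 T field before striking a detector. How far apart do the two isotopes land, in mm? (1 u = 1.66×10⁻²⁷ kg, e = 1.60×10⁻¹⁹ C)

Both emerge at v = E/B₁ = 1.17×10^5 m/s.
r = mv/(qB₂), so r₁ = 7.385×10^-3 m and r₂ = 0.01477 m, giving Δr = 7.38×10^-3 m.
After a semicircle each ion lands a diameter 2r from the entry slit, so the separation is 2Δr = 0.0148 m.

Δd ≈ 14.8 mm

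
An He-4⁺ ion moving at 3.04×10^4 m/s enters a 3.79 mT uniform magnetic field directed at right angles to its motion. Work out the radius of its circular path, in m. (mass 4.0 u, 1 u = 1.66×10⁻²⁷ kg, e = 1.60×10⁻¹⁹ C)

The magnetic force provides the centripetal force: qvB = mv²/r, so r = mv/(qB).
r = (6.64×10^-27 kg)(3.04×10^4 m/s) / [(1×1.60×10^-19 C)(3.79×10^-3 T)] = 0.333 m.

r ≈ 0.333 m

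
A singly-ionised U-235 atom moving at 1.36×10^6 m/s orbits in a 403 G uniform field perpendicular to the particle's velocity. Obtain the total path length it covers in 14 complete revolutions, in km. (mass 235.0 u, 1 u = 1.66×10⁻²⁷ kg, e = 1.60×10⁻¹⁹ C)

L ≈ 7.24 km

r = mv/(qB) = 82.3 m, so one revolution covers 2πr = 517 m.
In 14 revolutions: L = 14·2πr = 7240 m.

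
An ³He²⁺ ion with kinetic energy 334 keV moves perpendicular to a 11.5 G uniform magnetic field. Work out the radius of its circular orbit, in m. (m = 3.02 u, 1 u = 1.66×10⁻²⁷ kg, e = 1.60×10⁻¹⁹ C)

r ≈ 62.9 m

Convert the energy: K = 334 keV = 5.34×10^-14 J.
v = √(2K/m) = √(2·5.34×10^-14/5.01×10^-27) = 4.62×10^6 m/s.
r = mv/(qB) = (5.01×10^-27)(4.62×10^6) / [(2×1.60×10^-19)(1.15×10^-3)] = 62.9 m.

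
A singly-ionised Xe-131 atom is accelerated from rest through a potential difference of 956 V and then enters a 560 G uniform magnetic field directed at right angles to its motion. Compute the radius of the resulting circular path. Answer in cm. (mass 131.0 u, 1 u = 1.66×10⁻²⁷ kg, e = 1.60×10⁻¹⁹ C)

The kinetic energy gained is K = qV = (1×1.60×10^-19)(956) = 1.53×10^-16 J.
v = √(2K/m) = 3.75×10^4 m/s.
r = mv/(qB) = (2.17×10^-25)(3.75×10^4) / [(1×1.60×10^-19)(0.0560)] = 0.910 m.

r ≈ 91.0 cm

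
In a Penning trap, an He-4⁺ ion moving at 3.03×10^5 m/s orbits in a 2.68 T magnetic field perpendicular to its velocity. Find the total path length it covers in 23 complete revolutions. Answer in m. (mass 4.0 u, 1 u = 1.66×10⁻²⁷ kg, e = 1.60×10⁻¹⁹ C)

r = mv/(qB) = 4.69×10^-3 m, so one revolution covers 2πr = 0.0295 m.
In 23 revolutions: L = 23·2πr = 0.678 m.

L ≈ 0.678 m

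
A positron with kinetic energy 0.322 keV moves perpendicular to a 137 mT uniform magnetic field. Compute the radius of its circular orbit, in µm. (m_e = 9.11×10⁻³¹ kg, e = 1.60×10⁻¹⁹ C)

Convert the energy: K = 0.322 keV = 5.15×10^-17 J.
v = √(2K/m) = √(2·5.15×10^-17/9.11×10^-31) = 1.06×10^7 m/s.
r = mv/(qB) = (9.11×10^-31)(1.06×10^7) / [(1×1.60×10^-19)(0.137)] = 4.42×10^-4 m.

r ≈ 442 µm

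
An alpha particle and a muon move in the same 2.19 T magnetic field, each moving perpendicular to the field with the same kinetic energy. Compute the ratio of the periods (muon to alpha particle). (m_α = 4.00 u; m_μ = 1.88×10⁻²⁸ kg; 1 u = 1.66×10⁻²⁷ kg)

T = 2πm/(qB) is independent of speed, so T₂/T₁ = (m₂/q₂)/(m₁/q₁).
T_{muon}/T_{alpha particle} = (1.88×10^-28/1e) / (6.64×10^-27/2e) = 0.0566.

ratio ≈ 0.0566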